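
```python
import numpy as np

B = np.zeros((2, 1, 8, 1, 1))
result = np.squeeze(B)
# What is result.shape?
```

(2, 8)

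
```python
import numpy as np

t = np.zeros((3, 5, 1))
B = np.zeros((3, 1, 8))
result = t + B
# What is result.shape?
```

(3, 5, 8)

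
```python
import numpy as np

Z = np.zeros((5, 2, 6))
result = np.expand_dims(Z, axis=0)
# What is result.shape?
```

(1, 5, 2, 6)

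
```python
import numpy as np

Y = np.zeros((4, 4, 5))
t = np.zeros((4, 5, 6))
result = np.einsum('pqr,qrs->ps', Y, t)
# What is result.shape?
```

(4, 6)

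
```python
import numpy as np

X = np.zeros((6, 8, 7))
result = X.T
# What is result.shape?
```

(7, 8, 6)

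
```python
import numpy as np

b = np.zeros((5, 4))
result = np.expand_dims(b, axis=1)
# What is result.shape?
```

(5, 1, 4)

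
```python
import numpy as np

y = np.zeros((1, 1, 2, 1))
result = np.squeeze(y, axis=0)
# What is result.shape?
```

(1, 2, 1)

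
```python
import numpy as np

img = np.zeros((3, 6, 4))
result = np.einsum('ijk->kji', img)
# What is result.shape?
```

(4, 6, 3)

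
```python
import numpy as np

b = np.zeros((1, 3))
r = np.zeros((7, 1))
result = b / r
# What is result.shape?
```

(7, 3)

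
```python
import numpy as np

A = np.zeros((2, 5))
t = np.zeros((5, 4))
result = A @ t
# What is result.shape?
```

(2, 4)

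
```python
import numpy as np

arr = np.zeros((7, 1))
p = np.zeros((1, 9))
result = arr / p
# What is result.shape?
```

(7, 9)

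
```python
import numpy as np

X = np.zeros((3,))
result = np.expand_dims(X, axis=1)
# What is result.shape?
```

(3, 1)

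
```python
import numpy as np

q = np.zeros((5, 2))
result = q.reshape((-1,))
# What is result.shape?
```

(10,)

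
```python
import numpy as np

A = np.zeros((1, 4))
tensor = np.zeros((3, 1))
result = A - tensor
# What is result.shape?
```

(3, 4)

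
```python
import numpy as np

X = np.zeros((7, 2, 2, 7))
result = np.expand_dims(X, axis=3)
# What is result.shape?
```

(7, 2, 2, 1, 7)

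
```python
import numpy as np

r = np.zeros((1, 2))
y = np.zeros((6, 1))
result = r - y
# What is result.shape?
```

(6, 2)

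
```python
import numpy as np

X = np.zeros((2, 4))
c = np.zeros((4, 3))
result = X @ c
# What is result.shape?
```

(2, 3)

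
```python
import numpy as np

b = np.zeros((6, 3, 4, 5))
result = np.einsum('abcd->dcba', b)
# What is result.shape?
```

(5, 4, 3, 6)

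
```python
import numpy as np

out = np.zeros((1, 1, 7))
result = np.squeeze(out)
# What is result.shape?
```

(7,)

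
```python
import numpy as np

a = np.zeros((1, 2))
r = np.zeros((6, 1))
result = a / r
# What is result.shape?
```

(6, 2)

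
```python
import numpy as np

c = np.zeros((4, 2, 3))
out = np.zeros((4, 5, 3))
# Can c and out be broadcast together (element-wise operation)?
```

No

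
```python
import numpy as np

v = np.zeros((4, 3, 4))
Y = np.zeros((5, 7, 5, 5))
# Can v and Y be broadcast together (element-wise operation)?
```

No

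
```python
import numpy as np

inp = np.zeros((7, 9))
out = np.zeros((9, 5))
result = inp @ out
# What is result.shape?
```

(7, 5)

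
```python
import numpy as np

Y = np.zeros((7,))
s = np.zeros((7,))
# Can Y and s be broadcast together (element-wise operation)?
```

Yes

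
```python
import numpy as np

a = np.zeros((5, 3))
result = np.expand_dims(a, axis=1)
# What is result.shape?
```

(5, 1, 3)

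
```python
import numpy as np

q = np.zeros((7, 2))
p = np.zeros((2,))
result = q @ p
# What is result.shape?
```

(7,)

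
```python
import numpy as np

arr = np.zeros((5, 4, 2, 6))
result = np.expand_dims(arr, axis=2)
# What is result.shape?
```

(5, 4, 1, 2, 6)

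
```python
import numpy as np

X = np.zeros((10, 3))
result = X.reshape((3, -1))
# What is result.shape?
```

(3, 10)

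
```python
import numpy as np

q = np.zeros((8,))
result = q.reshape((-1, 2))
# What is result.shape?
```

(4, 2)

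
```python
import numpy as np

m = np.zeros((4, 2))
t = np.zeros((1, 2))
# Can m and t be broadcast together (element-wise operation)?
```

Yes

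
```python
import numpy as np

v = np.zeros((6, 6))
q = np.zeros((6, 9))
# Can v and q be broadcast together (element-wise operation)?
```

No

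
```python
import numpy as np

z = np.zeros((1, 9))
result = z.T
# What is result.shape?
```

(9, 1)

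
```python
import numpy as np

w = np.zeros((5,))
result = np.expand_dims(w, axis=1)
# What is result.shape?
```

(5, 1)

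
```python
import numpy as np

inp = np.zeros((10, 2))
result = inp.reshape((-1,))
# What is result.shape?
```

(20,)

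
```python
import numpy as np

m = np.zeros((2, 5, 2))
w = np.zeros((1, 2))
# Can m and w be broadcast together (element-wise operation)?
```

Yes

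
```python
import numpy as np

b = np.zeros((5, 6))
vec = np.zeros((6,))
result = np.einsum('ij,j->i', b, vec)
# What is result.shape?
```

(5,)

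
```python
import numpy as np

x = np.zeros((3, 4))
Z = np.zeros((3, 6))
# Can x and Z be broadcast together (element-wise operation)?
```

No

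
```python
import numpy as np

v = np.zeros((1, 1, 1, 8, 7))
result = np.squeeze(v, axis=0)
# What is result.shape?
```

(1, 1, 8, 7)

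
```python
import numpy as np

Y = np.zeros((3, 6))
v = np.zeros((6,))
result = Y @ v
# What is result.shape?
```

(3,)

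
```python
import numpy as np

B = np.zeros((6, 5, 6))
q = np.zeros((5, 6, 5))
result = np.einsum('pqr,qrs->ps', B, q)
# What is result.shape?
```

(6, 5)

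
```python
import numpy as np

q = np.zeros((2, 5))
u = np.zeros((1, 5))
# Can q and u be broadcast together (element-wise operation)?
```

Yes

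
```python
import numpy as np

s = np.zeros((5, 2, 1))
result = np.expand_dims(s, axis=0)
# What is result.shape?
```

(1, 5, 2, 1)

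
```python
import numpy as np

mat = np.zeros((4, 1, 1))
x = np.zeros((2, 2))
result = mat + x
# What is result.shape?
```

(4, 2, 2)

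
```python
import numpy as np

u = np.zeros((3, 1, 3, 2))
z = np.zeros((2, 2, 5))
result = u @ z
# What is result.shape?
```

(3, 2, 3, 5)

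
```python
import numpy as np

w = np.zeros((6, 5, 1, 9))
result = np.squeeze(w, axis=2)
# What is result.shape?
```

(6, 5, 9)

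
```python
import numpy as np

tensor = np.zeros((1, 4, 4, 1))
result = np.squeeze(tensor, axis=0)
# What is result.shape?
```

(4, 4, 1)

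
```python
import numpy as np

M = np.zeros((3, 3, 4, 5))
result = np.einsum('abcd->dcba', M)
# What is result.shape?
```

(5, 4, 3, 3)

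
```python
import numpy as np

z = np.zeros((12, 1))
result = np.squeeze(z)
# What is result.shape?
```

(12,)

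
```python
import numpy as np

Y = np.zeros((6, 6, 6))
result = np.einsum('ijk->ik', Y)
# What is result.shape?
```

(6, 6)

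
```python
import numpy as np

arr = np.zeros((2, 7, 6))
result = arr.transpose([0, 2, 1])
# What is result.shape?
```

(2, 6, 7)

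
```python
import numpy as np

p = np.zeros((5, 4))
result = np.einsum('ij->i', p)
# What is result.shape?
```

(5,)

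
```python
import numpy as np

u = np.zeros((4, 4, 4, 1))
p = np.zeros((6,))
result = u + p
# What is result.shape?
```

(4, 4, 4, 6)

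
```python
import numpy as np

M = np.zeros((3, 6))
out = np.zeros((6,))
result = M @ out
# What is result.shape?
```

(3,)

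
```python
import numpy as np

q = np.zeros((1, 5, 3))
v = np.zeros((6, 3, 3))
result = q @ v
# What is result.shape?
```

(6, 5, 3)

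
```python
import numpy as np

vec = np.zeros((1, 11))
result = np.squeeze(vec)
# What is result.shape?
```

(11,)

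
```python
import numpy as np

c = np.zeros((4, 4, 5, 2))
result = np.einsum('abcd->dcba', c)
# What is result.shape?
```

(2, 5, 4, 4)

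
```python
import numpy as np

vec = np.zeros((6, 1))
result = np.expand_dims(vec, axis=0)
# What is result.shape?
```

(1, 6, 1)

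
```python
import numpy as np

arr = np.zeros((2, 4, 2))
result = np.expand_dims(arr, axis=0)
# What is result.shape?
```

(1, 2, 4, 2)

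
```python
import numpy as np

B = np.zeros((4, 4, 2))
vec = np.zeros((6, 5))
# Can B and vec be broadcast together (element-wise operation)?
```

No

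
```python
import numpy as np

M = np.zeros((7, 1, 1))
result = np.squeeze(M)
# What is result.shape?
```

(7,)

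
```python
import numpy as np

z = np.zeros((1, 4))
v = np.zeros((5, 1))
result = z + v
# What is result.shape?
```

(5, 4)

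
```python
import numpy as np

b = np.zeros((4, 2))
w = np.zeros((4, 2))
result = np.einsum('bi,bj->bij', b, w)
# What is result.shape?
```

(4, 2, 2)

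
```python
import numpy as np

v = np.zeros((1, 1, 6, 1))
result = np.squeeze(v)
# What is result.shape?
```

(6,)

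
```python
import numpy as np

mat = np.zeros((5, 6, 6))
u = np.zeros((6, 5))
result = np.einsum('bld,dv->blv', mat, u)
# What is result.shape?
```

(5, 6, 5)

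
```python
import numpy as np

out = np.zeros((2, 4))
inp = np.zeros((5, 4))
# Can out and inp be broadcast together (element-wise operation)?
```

No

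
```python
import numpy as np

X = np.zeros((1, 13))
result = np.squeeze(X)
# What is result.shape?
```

(13,)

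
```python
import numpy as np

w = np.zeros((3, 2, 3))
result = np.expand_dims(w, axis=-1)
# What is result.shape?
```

(3, 2, 3, 1)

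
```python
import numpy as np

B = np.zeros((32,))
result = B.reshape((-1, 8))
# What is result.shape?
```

(4, 8)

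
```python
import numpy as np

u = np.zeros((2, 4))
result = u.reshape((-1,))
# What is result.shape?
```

(8,)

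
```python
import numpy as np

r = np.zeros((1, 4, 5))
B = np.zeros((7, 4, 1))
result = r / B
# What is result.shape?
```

(7, 4, 5)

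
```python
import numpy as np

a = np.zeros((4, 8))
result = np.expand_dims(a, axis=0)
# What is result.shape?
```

(1, 4, 8)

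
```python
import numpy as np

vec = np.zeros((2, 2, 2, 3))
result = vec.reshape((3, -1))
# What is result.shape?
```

(3, 8)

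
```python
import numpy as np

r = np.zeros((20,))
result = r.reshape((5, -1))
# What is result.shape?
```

(5, 4)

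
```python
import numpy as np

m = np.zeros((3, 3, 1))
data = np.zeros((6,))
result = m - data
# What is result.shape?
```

(3, 3, 6)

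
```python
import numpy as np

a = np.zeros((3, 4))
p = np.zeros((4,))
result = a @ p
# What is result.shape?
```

(3,)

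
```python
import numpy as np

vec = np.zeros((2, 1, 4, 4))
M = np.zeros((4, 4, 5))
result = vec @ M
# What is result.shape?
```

(2, 4, 4, 5)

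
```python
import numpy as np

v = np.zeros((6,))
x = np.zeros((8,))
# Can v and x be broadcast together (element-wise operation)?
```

No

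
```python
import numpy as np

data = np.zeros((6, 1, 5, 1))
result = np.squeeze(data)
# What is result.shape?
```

(6, 5)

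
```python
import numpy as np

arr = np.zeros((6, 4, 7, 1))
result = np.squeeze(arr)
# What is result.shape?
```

(6, 4, 7)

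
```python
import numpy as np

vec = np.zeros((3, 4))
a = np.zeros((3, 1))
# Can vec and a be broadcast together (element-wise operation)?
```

Yes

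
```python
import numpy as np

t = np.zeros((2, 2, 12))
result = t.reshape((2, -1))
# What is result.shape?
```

(2, 24)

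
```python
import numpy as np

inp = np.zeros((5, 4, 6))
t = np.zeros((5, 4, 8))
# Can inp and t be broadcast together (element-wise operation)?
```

No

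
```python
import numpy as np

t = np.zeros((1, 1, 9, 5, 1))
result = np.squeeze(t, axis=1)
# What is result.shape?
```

(1, 9, 5, 1)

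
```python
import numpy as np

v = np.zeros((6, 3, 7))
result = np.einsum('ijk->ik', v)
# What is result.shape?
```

(6, 7)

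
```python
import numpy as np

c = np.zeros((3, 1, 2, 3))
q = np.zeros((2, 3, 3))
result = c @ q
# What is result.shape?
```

(3, 2, 2, 3)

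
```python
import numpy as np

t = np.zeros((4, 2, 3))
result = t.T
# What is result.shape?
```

(3, 2, 4)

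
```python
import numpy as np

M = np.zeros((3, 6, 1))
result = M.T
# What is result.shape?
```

(1, 6, 3)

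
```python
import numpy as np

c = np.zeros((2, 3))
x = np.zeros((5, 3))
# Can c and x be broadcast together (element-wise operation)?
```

No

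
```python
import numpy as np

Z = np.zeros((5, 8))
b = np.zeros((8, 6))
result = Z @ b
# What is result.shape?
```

(5, 6)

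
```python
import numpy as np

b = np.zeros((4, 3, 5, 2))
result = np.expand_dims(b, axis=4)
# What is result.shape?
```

(4, 3, 5, 2, 1)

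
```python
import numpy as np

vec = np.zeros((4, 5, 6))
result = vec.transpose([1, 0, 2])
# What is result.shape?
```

(5, 4, 6)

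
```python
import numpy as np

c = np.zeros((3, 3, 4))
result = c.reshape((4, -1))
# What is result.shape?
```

(4, 9)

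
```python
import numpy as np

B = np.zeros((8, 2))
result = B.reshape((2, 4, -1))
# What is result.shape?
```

(2, 4, 2)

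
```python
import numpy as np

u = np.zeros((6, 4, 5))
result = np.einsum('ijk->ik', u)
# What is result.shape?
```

(6, 5)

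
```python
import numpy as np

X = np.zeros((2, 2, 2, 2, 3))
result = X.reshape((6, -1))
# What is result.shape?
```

(6, 8)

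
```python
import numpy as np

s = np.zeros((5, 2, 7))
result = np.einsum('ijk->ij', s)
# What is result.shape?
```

(5, 2)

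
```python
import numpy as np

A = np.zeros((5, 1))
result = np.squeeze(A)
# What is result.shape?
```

(5,)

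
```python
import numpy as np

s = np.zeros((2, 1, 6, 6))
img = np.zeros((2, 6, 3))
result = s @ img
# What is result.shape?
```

(2, 2, 6, 3)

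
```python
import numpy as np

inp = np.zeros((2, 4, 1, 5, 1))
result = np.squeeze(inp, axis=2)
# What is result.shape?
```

(2, 4, 5, 1)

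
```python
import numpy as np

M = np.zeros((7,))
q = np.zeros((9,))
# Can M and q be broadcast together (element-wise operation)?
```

No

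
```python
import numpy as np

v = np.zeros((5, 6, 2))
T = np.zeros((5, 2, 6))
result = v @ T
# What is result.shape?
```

(5, 6, 6)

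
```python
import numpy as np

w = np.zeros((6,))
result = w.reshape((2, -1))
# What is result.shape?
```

(2, 3)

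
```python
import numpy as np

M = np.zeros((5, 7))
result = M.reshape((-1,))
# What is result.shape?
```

(35,)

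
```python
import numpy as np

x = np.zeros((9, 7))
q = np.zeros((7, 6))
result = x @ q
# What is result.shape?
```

(9, 6)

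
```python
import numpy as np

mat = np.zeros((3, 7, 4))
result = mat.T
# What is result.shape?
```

(4, 7, 3)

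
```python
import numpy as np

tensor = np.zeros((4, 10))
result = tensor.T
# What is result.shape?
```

(10, 4)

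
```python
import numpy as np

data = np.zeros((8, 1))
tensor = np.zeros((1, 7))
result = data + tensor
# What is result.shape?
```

(8, 7)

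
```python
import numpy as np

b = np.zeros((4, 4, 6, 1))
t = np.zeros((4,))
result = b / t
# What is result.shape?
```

(4, 4, 6, 4)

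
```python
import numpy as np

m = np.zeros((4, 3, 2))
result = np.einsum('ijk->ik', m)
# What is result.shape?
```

(4, 2)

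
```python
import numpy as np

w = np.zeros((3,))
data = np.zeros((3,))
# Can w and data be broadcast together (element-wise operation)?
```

Yes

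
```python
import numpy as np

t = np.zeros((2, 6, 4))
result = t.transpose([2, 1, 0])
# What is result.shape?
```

(4, 6, 2)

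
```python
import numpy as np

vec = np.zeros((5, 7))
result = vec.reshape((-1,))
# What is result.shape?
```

(35,)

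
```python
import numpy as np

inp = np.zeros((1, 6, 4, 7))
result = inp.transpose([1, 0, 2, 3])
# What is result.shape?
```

(6, 1, 4, 7)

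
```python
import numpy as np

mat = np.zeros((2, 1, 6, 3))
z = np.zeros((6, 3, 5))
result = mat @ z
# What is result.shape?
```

(2, 6, 6, 5)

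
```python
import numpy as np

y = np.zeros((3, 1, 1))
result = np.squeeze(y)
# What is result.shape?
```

(3,)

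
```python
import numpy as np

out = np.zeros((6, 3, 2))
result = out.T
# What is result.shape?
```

(2, 3, 6)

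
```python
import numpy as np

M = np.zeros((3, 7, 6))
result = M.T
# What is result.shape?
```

(6, 7, 3)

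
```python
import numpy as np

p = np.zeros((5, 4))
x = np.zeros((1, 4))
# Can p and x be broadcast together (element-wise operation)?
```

Yes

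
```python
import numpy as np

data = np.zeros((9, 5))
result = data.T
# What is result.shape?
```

(5, 9)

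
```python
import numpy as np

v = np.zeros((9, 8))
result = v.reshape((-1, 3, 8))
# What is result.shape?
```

(3, 3, 8)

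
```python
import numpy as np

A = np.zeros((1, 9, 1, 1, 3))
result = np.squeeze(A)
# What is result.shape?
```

(9, 3)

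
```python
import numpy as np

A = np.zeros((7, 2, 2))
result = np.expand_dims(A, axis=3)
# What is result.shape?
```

(7, 2, 2, 1)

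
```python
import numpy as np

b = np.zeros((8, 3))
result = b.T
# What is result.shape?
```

(3, 8)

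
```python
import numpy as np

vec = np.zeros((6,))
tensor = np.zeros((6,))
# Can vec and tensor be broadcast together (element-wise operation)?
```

Yes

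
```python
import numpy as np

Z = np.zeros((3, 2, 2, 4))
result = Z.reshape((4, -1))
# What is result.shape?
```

(4, 12)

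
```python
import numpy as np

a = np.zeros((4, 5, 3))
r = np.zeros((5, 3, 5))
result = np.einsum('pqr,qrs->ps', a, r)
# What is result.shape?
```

(4, 5)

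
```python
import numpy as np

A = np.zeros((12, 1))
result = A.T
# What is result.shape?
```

(1, 12)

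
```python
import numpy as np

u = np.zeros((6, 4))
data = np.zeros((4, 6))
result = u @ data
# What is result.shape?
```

(6, 6)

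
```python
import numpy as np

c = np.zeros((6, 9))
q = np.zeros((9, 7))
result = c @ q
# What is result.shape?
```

(6, 7)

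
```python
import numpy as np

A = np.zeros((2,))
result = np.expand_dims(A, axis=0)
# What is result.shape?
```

(1, 2)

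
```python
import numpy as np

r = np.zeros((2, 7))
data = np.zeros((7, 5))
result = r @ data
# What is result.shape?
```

(2, 5)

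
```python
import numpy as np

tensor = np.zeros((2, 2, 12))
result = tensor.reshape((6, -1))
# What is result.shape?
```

(6, 8)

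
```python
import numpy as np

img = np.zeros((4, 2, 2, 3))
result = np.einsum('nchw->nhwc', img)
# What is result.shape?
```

(4, 2, 3, 2)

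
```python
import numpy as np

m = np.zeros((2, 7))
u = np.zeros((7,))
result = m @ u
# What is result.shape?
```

(2,)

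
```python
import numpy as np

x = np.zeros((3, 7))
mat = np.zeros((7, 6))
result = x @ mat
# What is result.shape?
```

(3, 6)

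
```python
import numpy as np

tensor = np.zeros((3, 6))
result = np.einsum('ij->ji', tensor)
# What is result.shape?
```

(6, 3)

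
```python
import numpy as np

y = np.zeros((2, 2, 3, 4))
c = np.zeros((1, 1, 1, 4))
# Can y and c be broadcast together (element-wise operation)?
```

Yes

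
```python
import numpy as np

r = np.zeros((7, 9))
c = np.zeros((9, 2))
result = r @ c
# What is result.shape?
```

(7, 2)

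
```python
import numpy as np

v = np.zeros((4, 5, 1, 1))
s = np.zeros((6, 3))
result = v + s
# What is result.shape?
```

(4, 5, 6, 3)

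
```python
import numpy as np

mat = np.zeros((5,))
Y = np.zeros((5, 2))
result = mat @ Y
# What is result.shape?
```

(2,)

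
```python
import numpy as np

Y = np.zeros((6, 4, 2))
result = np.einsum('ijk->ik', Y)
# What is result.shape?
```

(6, 2)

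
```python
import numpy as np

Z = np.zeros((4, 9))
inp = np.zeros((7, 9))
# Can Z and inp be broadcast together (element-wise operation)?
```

No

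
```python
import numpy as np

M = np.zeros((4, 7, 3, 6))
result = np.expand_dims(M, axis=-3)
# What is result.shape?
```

(4, 7, 1, 3, 6)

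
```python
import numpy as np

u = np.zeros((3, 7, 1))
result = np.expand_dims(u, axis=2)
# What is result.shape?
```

(3, 7, 1, 1)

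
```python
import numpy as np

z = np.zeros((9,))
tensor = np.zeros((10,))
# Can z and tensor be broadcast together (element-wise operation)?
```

No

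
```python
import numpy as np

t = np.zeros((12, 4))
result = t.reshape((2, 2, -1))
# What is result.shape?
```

(2, 2, 12)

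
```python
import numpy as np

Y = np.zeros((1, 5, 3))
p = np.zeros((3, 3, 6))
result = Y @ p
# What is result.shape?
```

(3, 5, 6)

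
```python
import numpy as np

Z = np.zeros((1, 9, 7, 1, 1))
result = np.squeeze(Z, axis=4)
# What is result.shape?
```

(1, 9, 7, 1)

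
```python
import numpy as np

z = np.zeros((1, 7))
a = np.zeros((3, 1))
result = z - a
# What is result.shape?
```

(3, 7)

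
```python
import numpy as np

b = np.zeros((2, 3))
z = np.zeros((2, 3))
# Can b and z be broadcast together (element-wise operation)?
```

Yes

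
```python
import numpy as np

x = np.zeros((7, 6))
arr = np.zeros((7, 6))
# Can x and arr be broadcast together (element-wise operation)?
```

Yes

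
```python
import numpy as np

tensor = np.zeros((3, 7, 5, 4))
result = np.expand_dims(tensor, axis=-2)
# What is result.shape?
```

(3, 7, 5, 1, 4)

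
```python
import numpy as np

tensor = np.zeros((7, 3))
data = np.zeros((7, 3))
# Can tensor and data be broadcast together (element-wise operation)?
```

Yes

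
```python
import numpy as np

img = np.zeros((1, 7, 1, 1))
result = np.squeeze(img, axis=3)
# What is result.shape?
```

(1, 7, 1)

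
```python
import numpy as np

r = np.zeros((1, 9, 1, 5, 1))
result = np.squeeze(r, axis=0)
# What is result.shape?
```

(9, 1, 5, 1)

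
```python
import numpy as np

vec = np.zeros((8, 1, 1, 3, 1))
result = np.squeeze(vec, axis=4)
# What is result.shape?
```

(8, 1, 1, 3)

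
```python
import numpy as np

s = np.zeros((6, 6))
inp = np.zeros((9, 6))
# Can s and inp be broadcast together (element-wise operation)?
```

No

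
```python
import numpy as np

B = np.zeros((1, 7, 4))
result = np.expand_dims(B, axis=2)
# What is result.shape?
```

(1, 7, 1, 4)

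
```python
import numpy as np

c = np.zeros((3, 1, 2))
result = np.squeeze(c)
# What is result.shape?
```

(3, 2)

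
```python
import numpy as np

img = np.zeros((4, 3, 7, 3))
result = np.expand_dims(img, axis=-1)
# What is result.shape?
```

(4, 3, 7, 3, 1)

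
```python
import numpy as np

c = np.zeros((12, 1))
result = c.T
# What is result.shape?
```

(1, 12)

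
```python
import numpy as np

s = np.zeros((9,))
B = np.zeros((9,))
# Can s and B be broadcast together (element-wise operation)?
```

Yes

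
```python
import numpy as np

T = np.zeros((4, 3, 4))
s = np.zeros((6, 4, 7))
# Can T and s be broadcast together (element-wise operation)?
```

No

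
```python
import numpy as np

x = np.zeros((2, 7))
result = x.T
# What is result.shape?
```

(7, 2)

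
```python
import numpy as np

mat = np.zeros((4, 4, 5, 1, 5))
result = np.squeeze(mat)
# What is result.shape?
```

(4, 4, 5, 5)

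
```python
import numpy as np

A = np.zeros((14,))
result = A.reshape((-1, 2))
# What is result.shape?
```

(7, 2)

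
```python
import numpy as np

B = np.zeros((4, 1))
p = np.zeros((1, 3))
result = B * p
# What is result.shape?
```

(4, 3)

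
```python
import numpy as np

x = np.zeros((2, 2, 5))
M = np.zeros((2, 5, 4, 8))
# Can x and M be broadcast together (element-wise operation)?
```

No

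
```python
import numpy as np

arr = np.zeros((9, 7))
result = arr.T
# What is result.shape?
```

(7, 9)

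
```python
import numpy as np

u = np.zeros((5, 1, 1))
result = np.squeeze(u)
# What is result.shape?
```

(5,)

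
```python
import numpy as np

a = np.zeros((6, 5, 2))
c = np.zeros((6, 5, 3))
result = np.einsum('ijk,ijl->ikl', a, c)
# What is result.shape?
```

(6, 2, 3)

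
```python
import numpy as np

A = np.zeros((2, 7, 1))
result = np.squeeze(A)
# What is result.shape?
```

(2, 7)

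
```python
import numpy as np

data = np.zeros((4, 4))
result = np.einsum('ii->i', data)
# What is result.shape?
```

(4,)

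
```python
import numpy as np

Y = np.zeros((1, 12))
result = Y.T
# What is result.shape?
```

(12, 1)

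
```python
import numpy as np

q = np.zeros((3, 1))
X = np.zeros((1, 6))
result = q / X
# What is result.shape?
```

(3, 6)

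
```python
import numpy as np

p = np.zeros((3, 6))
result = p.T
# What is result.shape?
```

(6, 3)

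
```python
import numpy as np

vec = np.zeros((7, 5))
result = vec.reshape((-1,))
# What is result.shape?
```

(35,)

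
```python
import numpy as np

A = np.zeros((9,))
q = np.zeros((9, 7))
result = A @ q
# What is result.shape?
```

(7,)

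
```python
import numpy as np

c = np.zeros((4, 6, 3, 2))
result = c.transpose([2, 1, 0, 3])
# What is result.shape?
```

(3, 6, 4, 2)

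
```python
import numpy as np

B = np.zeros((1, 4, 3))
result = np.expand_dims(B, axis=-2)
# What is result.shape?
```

(1, 4, 1, 3)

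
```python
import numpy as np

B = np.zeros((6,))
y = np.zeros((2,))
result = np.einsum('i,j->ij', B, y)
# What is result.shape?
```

(6, 2)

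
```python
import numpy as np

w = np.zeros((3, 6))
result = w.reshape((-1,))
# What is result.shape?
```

(18,)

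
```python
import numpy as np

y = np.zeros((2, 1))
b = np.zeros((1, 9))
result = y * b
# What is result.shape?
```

(2, 9)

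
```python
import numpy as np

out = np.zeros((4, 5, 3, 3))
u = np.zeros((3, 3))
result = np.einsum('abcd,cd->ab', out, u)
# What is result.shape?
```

(4, 5)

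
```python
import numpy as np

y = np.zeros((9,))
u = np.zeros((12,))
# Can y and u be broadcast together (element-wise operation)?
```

No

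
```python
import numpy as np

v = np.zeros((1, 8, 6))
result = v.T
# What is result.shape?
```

(6, 8, 1)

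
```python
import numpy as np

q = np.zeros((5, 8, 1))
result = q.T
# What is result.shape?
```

(1, 8, 5)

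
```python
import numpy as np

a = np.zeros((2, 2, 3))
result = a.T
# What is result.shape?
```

(3, 2, 2)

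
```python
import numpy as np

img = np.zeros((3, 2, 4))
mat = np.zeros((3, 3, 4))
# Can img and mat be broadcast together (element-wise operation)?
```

No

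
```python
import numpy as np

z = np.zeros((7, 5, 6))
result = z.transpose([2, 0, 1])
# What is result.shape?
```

(6, 7, 5)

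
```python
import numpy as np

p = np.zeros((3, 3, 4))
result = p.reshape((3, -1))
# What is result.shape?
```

(3, 12)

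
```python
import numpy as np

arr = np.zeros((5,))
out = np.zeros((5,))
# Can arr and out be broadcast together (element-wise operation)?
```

Yes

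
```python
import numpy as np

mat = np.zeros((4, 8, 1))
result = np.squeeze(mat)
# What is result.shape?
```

(4, 8)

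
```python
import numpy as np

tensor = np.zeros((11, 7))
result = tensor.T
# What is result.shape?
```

(7, 11)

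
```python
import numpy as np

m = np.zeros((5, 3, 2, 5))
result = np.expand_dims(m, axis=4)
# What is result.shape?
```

(5, 3, 2, 5, 1)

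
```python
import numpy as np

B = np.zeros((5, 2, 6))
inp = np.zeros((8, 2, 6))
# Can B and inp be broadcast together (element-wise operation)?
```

No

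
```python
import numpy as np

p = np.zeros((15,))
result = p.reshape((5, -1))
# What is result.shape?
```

(5, 3)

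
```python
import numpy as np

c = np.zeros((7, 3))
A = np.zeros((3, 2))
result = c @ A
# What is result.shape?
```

(7, 2)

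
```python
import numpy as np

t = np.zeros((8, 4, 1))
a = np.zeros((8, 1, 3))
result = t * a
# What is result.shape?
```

(8, 4, 3)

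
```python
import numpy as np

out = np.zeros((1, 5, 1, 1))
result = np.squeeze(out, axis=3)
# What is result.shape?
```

(1, 5, 1)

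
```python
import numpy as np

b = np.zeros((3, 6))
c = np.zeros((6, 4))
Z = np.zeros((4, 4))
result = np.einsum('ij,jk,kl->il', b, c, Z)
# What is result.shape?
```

(3, 4)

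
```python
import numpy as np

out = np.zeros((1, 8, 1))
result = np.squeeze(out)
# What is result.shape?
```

(8,)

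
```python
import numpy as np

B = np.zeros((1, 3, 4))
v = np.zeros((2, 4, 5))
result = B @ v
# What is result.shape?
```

(2, 3, 5)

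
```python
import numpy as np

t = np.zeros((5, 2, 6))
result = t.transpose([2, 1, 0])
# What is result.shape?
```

(6, 2, 5)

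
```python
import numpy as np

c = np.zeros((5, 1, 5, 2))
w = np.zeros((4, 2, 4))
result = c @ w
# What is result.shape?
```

(5, 4, 5, 4)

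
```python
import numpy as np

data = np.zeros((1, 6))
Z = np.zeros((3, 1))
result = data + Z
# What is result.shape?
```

(3, 6)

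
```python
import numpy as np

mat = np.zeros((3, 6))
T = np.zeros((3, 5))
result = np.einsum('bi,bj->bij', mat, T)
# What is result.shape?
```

(3, 6, 5)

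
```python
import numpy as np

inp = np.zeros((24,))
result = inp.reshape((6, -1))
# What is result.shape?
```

(6, 4)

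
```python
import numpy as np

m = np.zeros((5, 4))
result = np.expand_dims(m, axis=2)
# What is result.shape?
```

(5, 4, 1)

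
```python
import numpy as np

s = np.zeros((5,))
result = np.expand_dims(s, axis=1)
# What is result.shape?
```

(5, 1)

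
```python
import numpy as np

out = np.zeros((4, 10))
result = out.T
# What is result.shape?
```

(10, 4)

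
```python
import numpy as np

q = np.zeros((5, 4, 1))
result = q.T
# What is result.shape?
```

(1, 4, 5)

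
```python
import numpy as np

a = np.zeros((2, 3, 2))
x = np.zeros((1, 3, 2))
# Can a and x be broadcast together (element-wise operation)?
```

Yes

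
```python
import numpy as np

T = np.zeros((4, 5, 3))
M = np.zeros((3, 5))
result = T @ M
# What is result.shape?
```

(4, 5, 5)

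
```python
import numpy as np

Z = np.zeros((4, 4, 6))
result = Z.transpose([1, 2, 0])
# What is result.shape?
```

(4, 6, 4)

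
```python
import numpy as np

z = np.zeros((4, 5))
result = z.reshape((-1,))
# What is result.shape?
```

(20,)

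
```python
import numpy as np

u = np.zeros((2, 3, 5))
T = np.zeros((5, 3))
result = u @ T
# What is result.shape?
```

(2, 3, 3)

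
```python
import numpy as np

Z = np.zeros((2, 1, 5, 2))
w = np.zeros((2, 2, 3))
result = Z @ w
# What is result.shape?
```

(2, 2, 5, 3)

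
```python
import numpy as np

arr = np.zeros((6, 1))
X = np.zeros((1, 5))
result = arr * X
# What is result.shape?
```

(6, 5)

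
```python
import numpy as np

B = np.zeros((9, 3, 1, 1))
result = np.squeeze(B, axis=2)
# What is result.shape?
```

(9, 3, 1)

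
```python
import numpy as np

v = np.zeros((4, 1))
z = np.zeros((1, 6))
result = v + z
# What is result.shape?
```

(4, 6)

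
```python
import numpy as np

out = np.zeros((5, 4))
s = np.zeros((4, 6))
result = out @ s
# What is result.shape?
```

(5, 6)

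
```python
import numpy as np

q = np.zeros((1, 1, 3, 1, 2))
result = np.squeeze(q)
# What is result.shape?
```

(3, 2)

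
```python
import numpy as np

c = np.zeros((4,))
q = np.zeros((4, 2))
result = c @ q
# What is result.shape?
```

(2,)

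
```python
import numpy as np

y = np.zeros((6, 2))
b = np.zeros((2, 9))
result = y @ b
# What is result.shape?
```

(6, 9)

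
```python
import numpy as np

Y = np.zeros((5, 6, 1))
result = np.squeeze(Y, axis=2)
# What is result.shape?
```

(5, 6)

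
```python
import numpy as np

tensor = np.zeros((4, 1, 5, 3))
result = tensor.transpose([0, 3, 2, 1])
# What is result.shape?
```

(4, 3, 5, 1)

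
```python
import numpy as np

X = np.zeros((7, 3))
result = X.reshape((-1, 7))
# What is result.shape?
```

(3, 7)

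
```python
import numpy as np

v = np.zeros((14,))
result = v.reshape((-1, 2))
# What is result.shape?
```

(7, 2)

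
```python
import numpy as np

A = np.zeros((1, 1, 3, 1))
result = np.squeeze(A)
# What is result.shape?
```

(3,)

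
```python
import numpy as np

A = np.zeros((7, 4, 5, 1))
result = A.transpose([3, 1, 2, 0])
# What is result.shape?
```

(1, 4, 5, 7)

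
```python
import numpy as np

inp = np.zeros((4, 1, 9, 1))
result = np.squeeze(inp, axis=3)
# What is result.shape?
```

(4, 1, 9)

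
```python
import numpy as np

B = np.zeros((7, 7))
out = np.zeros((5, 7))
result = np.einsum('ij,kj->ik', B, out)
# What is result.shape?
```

(7, 5)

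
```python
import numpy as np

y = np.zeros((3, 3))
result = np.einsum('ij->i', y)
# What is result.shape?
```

(3,)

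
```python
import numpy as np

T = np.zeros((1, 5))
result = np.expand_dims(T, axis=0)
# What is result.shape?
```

(1, 1, 5)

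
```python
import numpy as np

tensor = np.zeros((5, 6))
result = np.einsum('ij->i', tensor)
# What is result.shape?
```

(5,)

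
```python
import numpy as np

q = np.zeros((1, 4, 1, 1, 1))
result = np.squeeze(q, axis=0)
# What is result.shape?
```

(4, 1, 1, 1)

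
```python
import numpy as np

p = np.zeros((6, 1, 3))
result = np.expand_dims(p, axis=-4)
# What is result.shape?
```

(1, 6, 1, 3)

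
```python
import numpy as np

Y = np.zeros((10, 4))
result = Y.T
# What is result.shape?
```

(4, 10)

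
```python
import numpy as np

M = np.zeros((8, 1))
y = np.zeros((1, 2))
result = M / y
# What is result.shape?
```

(8, 2)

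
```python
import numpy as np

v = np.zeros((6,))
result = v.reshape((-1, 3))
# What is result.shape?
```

(2, 3)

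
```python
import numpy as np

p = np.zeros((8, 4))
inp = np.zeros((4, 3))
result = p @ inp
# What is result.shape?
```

(8, 3)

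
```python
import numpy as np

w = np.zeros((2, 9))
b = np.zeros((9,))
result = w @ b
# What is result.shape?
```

(2,)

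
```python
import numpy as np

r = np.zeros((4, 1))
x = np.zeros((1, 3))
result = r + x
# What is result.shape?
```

(4, 3)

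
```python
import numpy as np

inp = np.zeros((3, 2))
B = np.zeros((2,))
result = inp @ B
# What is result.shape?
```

(3,)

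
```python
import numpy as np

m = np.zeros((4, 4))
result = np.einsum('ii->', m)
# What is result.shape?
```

()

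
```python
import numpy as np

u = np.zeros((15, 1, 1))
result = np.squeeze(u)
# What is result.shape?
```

(15,)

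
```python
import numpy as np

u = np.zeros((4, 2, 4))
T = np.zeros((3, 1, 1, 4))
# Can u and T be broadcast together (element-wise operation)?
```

Yes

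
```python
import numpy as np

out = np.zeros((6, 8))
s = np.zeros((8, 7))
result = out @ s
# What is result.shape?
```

(6, 7)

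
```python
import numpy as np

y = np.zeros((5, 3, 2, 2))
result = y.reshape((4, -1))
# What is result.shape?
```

(4, 15)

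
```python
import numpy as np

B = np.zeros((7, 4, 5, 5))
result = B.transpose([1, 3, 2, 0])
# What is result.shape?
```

(4, 5, 5, 7)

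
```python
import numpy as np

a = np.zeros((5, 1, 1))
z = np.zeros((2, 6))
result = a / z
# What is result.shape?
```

(5, 2, 6)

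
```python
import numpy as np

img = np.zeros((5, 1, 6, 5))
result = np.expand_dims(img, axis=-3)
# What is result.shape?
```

(5, 1, 1, 6, 5)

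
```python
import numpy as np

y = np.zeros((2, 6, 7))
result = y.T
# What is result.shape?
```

(7, 6, 2)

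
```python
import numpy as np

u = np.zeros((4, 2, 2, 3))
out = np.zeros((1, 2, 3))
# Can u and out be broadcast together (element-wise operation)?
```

Yes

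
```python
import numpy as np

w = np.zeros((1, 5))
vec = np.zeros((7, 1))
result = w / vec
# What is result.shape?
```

(7, 5)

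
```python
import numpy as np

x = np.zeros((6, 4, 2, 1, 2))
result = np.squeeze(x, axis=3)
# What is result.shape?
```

(6, 4, 2, 2)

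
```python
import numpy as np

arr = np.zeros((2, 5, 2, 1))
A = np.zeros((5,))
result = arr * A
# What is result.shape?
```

(2, 5, 2, 5)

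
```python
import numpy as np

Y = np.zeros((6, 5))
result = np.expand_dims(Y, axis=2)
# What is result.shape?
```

(6, 5, 1)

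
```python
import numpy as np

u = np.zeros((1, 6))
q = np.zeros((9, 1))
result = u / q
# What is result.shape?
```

(9, 6)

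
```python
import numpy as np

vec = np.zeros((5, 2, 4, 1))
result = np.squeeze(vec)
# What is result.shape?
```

(5, 2, 4)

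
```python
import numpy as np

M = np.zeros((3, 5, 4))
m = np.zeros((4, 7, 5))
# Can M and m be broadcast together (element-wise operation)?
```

No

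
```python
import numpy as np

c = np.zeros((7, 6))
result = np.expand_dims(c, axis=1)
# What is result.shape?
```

(7, 1, 6)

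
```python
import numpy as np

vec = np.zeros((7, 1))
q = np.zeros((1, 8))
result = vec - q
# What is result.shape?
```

(7, 8)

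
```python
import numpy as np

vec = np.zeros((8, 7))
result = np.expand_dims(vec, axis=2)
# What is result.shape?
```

(8, 7, 1)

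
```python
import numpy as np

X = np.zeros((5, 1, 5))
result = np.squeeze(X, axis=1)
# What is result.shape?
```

(5, 5)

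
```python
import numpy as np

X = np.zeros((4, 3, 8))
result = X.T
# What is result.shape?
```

(8, 3, 4)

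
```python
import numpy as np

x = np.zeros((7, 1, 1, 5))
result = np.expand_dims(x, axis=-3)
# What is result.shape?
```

(7, 1, 1, 1, 5)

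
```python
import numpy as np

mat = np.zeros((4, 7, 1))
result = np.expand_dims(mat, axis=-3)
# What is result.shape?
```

(4, 1, 7, 1)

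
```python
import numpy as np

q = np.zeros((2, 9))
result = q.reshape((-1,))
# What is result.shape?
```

(18,)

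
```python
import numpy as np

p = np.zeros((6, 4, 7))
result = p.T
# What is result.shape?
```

(7, 4, 6)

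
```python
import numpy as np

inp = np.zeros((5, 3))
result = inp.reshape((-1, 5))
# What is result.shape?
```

(3, 5)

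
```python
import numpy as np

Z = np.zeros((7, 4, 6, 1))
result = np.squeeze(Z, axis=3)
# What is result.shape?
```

(7, 4, 6)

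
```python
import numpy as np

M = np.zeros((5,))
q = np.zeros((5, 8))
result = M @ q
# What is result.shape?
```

(8,)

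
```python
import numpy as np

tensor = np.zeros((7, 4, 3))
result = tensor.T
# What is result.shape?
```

(3, 4, 7)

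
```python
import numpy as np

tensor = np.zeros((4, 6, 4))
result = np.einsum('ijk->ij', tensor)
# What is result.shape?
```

(4, 6)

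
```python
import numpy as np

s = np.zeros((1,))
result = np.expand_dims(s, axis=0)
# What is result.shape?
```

(1, 1)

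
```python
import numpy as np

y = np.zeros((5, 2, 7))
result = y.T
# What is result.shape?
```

(7, 2, 5)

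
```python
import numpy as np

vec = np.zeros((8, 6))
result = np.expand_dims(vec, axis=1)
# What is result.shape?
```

(8, 1, 6)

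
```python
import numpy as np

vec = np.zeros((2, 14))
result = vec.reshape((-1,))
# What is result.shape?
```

(28,)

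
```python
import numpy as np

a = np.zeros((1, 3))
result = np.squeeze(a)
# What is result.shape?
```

(3,)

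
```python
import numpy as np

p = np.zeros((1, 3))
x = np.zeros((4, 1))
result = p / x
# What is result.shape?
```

(4, 3)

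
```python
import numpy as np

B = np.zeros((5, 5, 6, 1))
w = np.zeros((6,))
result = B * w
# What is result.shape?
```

(5, 5, 6, 6)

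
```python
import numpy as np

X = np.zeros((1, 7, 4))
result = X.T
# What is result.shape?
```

(4, 7, 1)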